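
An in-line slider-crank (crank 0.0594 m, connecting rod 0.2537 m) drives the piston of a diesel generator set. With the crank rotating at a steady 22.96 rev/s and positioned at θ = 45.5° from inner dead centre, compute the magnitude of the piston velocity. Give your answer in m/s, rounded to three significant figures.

ω = 2π·23 = 144.3 rad/s
For an in-line slider-crank, x = r cosθ + √(L² − r² sin²θ), so v = −rω sinθ·[1 + r cosθ/√(L² − r² sin²θ)].
With r = 0.0594 m, L = 0.2537 m, θ = 45.5°: √(L² − r² sin²θ) = 0.25014 m.
v = −0.0594·144.3·0.71325·[1 + 0.0594·0.70091/0.25014] = -7.1293 m/s.
|v| = 7.1293 m/s.

7.13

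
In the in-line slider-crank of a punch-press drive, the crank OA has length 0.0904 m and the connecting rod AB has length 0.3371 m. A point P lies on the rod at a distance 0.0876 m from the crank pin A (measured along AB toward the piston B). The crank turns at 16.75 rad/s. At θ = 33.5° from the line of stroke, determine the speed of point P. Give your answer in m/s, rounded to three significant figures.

1.29

ω = 16.75 rad/s.  Crank-pin speed |V_A| = rω = 1.5142 m/s, perpendicular to OA.
Rod angle: sinφ = −(r/L) sinθ ⇒ φ = -8.512°; ω_rod = −rω cosθ/√(L²−r²sin²θ) = -3.7874 rad/s.
V_P = V_A + ω_rod × AP, with AP = 0.0876 m along the rod.
Components: V_Px = −rω sinθ − a·ω_rod·sinφ = -0.88485 m/s;  V_Py = rω cosθ + a·ω_rod·cosφ = +0.93455 m/s.
|V_P| = √(V_Px² + V_Py²) = 1.287 m/s.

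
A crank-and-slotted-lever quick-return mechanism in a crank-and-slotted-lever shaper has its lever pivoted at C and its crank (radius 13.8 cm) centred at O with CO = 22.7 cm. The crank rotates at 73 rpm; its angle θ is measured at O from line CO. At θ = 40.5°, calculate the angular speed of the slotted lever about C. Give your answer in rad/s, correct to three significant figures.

2.77

ω = 7.645 rad/s (from 73 rpm).
Crank pin A relative to C: A = (d + r cosθ, r sinθ); lever angle φ = atan2(r sinθ, d + r cosθ).
Differentiating tanφ: φ̇ = rω(d cosθ + r)/(d² + r² + 2dr cosθ).
d² + r² + 2dr cosθ = |CA|² = 0.118214 m²;  d cosθ + r = +0.31061 m.
|ω_lever| = |0.138·7.645·+0.31061| / 0.118214 = 2.7719 rad/s.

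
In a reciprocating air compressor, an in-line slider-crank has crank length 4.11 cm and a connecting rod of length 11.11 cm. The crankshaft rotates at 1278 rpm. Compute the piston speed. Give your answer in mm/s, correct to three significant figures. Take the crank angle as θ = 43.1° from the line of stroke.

ω = 2π·1278/60 = 133.8 rad/s
For an in-line slider-crank, x = r cosθ + √(L² − r² sin²θ), so v = −rω sinθ·[1 + r cosθ/√(L² − r² sin²θ)].
With r = 0.0411 m, L = 0.1111 m, θ = 43.1°: √(L² − r² sin²θ) = 0.10749 m.
v = −0.0411·133.8·0.68327·[1 + 0.0411·0.73016/0.10749] = -4.8076 m/s.
|v| = 4.8076 m/s = 4807.6 mm/s.

4810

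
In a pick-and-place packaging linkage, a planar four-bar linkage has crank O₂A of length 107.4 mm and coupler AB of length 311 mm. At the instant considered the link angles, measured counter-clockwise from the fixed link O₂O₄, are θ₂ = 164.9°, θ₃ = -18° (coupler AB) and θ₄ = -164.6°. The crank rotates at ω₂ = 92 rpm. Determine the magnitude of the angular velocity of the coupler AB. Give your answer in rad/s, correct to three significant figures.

3.07

ω₂ = 9.634 rad/s (from 92 rpm).
Differentiating the loop-closure r₂e^{iθ₂}+r₃e^{iθ₃}=r₁+r₄e^{iθ₄} gives r₂ω₂e^{iθ₂}+r₃ω₃e^{iθ₃}=r₄ω₄e^{iθ₄}.
Eliminating the other unknown: ω₃ = r₂ω₂ sin(θ₄−θ₂) / [r₃ sin(θ₃−θ₄)].
Numerator sine = +0.50754; denominator sine = +0.55048.
Result = 0.1074·9.634·(+0.50754) / (0.311·(+0.55048)) = +3.0675 rad/s; magnitude 3.0675 rad/s.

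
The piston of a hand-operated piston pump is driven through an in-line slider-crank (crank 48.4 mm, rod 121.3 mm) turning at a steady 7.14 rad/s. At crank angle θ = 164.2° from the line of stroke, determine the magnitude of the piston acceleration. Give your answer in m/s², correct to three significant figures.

ω = 7.14 rad/s
x(θ) = r cosθ + √(L² − r² sin²θ); with ω constant, a = ω²·d²x/dθ².
d²x/dθ² = −r cosθ − r²(cos2θ)/√u − r⁴ sin²2θ/(4u^{3/2}),  u = L² − r² sin²θ = 0.01454 m².
Substituting r = 0.0484 m, L = 0.1213 m, θ = 164.2°: d²x/dθ² = +0.02981 m.
a = ω²·d²x/dθ² = (7.14)²·(+0.02981) = +1.5197 m/s²;  |a| = 1.5197 m/s².

1.52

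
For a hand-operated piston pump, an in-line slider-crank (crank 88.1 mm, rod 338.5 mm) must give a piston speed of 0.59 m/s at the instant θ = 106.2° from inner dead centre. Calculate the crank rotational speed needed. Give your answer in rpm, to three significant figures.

72.0

For an in-line slider-crank, |v_piston| = rω|sinθ|·[1 + r cosθ/√(L² − r² sin²θ)].
With r = 0.0881 m, L = 0.3385 m, θ = 106.2°: the bracketed kinematic factor |dx/dθ| = 0.078257 m.
ω = v/|dx/dθ| = 0.59/0.078257 = 7.5392 rad/s.
N = 60ω/(2π) = 71.994 rpm.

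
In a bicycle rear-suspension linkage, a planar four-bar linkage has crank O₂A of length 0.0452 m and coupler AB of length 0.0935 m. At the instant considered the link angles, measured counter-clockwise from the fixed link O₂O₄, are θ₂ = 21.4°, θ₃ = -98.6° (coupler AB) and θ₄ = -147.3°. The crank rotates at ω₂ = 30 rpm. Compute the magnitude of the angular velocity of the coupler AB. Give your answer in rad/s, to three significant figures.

0.396

ω₂ = 3.142 rad/s (from 30 rpm).
Differentiating the loop-closure r₂e^{iθ₂}+r₃e^{iθ₃}=r₁+r₄e^{iθ₄} gives r₂ω₂e^{iθ₂}+r₃ω₃e^{iθ₃}=r₄ω₄e^{iθ₄}.
Eliminating the other unknown: ω₃ = r₂ω₂ sin(θ₄−θ₂) / [r₃ sin(θ₃−θ₄)].
Numerator sine = -0.19595; denominator sine = +0.75126.
Result = 0.0452·3.142·(-0.19595) / (0.0935·(+0.75126)) = -0.39611 rad/s; magnitude 0.39611 rad/s.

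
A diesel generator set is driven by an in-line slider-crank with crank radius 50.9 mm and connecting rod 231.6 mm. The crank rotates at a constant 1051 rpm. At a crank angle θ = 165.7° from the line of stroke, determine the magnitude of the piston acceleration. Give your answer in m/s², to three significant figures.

ω = 2π·1051/60 = 110.1 rad/s
x(θ) = r cosθ + √(L² − r² sin²θ); with ω constant, a = ω²·d²x/dθ².
d²x/dθ² = −r cosθ − r²(cos2θ)/√u − r⁴ sin²2θ/(4u^{3/2}),  u = L² − r² sin²θ = 0.0534805 m².
Substituting r = 0.0509 m, L = 0.2316 m, θ = 165.7°: d²x/dθ² = +0.039456 m.
a = ω²·d²x/dθ² = (110.1)²·(+0.039456) = +477.94 m/s²;  |a| = 477.94 m/s².

478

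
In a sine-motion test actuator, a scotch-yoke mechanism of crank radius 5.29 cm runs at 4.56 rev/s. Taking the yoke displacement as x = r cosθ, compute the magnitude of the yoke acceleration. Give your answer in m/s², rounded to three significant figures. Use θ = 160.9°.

41.0

ω = 28.65 rad/s (from 4.56 rev/s).
x = r cosθ ⇒ ẍ = −rω² cosθ (ω constant).
|a| = rω²|cosθ| = 0.0529·(28.65)²·|cos 160.9°| = 41.035 m/s².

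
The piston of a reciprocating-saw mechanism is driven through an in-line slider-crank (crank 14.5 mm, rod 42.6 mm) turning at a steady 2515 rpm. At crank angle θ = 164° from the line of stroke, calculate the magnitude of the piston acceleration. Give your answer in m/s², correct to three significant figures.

ω = 2π·2515/60 = 263.4 rad/s
x(θ) = r cosθ + √(L² − r² sin²θ); with ω constant, a = ω²·d²x/dθ².
d²x/dθ² = −r cosθ − r²(cos2θ)/√u − r⁴ sin²2θ/(4u^{3/2}),  u = L² − r² sin²θ = 0.00179879 m².
Substituting r = 0.0145 m, L = 0.0426 m, θ = 164°: d²x/dθ² = +0.0096936 m.
a = ω²·d²x/dθ² = (263.4)²·(+0.0096936) = +672.38 m/s²;  |a| = 672.38 m/s².

672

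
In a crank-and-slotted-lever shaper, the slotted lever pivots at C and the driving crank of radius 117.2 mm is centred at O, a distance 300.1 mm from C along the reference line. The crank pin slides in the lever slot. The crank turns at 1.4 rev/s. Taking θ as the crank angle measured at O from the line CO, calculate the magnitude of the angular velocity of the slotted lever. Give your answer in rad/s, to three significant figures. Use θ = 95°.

ω = 8.796 rad/s (from 1.4 rev/s).
Crank pin A relative to C: A = (d + r cosθ, r sinθ); lever angle φ = atan2(r sinθ, d + r cosθ).
Differentiating tanφ: φ̇ = rω(d cosθ + r)/(d² + r² + 2dr cosθ).
d² + r² + 2dr cosθ = |CA|² = 0.097665 m²;  d cosθ + r = +0.091045 m.
|ω_lever| = |0.1172·8.796·+0.091045| / 0.097665 = 0.96106 rad/s.

0.961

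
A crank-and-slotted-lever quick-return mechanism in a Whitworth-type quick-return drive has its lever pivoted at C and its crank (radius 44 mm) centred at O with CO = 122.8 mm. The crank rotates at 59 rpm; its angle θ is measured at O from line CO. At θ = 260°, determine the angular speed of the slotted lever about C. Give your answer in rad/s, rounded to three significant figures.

0.407

ω = 6.178 rad/s (from 59 rpm).
Crank pin A relative to C: A = (d + r cosθ, r sinθ); lever angle φ = atan2(r sinθ, d + r cosθ).
Differentiating tanφ: φ̇ = rω(d cosθ + r)/(d² + r² + 2dr cosθ).
d² + r² + 2dr cosθ = |CA|² = 0.0151393 m²;  d cosθ + r = +0.022676 m.
|ω_lever| = |0.044·6.178·+0.022676| / 0.0151393 = 0.40719 rad/s.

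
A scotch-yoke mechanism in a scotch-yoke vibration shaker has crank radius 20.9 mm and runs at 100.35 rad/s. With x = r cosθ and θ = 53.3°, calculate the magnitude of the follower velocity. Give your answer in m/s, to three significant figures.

1.68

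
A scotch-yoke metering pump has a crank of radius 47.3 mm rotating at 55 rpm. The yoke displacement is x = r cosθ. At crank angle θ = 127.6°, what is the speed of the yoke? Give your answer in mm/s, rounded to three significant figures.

216

ω = 5.76 rad/s (from 55 rpm).
x = r cosθ ⇒ ẋ = −rω sinθ.
|v| = rω|sinθ| = 0.0473·5.76·|sin 127.6°| = 0.21584 m/s = 215.84 mm/s.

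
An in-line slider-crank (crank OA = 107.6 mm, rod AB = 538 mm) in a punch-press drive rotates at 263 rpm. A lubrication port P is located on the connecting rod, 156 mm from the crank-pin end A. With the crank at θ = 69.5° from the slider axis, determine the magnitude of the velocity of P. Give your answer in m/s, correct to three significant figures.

2.93

ω = 27.54 rad/s.  Crank-pin speed |V_A| = rω = 2.9634 m/s, perpendicular to OA.
Rod angle: sinφ = −(r/L) sinθ ⇒ φ = -10.797°; ω_rod = −rω cosθ/√(L²−r²sin²θ) = -1.9638 rad/s.
V_P = V_A + ω_rod × AP, with AP = 0.156 m along the rod.
Components: V_Px = −rω sinθ − a·ω_rod·sinφ = -2.8332 m/s;  V_Py = rω cosθ + a·ω_rod·cosφ = +0.73689 m/s.
|V_P| = √(V_Px² + V_Py²) = 2.9274 m/s.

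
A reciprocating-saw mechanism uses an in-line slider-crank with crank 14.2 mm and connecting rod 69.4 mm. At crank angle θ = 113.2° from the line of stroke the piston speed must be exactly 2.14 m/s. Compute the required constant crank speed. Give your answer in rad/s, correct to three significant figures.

For an in-line slider-crank, |v_piston| = rω|sinθ|·[1 + r cosθ/√(L² − r² sin²θ)].
With r = 0.0142 m, L = 0.0694 m, θ = 113.2°: the bracketed kinematic factor |dx/dθ| = 0.011981 m.
ω = v/|dx/dθ| = 2.14/0.011981 = 178.62 rad/s.

179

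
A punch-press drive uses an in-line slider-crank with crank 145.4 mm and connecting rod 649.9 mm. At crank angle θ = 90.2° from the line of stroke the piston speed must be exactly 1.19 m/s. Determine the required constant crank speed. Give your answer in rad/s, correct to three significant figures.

For an in-line slider-crank, |v_piston| = rω|sinθ|·[1 + r cosθ/√(L² − r² sin²θ)].
With r = 0.1454 m, L = 0.6499 m, θ = 90.2°: the bracketed kinematic factor |dx/dθ| = 0.14528 m.
ω = v/|dx/dθ| = 1.19/0.14528 = 8.1909 rad/s.

8.19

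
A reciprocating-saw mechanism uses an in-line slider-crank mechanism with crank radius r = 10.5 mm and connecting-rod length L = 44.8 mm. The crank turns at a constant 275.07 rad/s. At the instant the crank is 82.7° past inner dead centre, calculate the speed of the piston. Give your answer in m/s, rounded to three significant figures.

2.95

ω = 275.1 rad/s
For an in-line slider-crank, x = r cosθ + √(L² − r² sin²θ), so v = −rω sinθ·[1 + r cosθ/√(L² − r² sin²θ)].
With r = 0.0105 m, L = 0.0448 m, θ = 82.7°: √(L² − r² sin²θ) = 0.043573 m.
v = −0.0105·275.1·0.99189·[1 + 0.0105·0.12706/0.043573] = -2.9525 m/s.
|v| = 2.9525 m/s.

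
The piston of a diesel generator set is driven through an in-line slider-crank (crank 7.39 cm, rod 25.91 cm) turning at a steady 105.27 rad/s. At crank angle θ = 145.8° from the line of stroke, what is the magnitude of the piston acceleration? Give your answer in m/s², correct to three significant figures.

ω = 105.3 rad/s
x(θ) = r cosθ + √(L² − r² sin²θ); with ω constant, a = ω²·d²x/dθ².
d²x/dθ² = −r cosθ − r²(cos2θ)/√u − r⁴ sin²2θ/(4u^{3/2}),  u = L² − r² sin²θ = 0.0654074 m².
Substituting r = 0.0739 m, L = 0.2591 m, θ = 145.8°: d²x/dθ² = +0.052875 m.
a = ω²·d²x/dθ² = (105.3)²·(+0.052875) = +585.95 m/s²;  |a| = 585.95 m/s².

586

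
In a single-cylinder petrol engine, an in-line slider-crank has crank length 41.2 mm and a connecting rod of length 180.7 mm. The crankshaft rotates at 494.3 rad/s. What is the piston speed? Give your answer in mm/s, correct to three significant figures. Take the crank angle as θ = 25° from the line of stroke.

10400

ω = 494.3 rad/s
For an in-line slider-crank, x = r cosθ + √(L² − r² sin²θ), so v = −rω sinθ·[1 + r cosθ/√(L² − r² sin²θ)].
With r = 0.0412 m, L = 0.1807 m, θ = 25°: √(L² − r² sin²θ) = 0.17986 m.
v = −0.0412·494.3·0.42262·[1 + 0.0412·0.90631/0.17986] = -10.393 m/s.
|v| = 10.393 m/s = 10393 mm/s.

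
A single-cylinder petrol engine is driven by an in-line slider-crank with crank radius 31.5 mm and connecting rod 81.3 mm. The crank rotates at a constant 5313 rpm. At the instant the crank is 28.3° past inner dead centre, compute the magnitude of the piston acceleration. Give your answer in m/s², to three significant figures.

10800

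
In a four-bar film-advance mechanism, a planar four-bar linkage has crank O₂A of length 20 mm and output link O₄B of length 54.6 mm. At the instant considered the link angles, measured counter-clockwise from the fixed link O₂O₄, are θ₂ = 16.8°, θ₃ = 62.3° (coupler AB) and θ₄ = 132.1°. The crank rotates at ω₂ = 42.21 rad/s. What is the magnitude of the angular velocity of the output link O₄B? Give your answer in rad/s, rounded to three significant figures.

ω₂ = 42.21 rad/s
Differentiating the loop-closure r₂e^{iθ₂}+r₃e^{iθ₃}=r₁+r₄e^{iθ₄} gives r₂ω₂e^{iθ₂}+r₃ω₃e^{iθ₃}=r₄ω₄e^{iθ₄}.
Eliminating the other unknown: ω₄ = r₂ω₂ sin(θ₂−θ₃) / [r₄ sin(θ₄−θ₃)].
Numerator sine = -0.71325; denominator sine = +0.93849.
Result = 0.02·42.21·(-0.71325) / (0.0546·(+0.93849)) = -11.751 rad/s; magnitude 11.751 rad/s.

11.8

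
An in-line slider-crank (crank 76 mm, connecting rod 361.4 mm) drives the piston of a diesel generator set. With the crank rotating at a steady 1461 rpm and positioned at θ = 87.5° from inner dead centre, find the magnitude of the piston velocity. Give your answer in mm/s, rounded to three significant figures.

ω = 2π·1461/60 = 153 rad/s
For an in-line slider-crank, x = r cosθ + √(L² − r² sin²θ), so v = −rω sinθ·[1 + r cosθ/√(L² − r² sin²θ)].
With r = 0.076 m, L = 0.3614 m, θ = 87.5°: √(L² − r² sin²θ) = 0.35333 m.
v = −0.076·153·0.99905·[1 + 0.076·0.04362/0.35333] = -11.726 m/s.
|v| = 11.726 m/s = 11726 mm/s.

11700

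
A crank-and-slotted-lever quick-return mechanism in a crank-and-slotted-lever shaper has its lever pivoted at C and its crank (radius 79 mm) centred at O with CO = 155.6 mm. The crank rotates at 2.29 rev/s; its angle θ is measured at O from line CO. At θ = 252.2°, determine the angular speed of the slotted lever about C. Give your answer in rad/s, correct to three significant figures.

1.56

ω = 14.39 rad/s (from 2.29 rev/s).
Crank pin A relative to C: A = (d + r cosθ, r sinθ); lever angle φ = atan2(r sinθ, d + r cosθ).
Differentiating tanφ: φ̇ = rω(d cosθ + r)/(d² + r² + 2dr cosθ).
d² + r² + 2dr cosθ = |CA|² = 0.0229369 m²;  d cosθ + r = +0.031434 m.
|ω_lever| = |0.079·14.39·+0.031434| / 0.0229369 = 1.5578 rad/s.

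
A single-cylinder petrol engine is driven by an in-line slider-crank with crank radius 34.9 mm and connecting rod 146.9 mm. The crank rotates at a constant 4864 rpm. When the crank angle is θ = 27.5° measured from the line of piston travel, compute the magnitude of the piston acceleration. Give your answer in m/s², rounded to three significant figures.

9290

ω = 2π·4864/60 = 509.4 rad/s
x(θ) = r cosθ + √(L² − r² sin²θ); with ω constant, a = ω²·d²x/dθ².
d²x/dθ² = −r cosθ − r²(cos2θ)/√u − r⁴ sin²2θ/(4u^{3/2}),  u = L² − r² sin²θ = 0.0213199 m².
Substituting r = 0.0349 m, L = 0.1469 m, θ = 27.5°: d²x/dθ² = -0.035821 m.
a = ω²·d²x/dθ² = (509.4)²·(-0.035821) = -9293.6 m/s²;  |a| = 9293.6 m/s².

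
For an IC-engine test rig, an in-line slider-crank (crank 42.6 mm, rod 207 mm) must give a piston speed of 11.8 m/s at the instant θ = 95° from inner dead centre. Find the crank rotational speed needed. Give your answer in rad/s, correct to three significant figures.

For an in-line slider-crank, |v_piston| = rω|sinθ|·[1 + r cosθ/√(L² − r² sin²θ)].
With r = 0.0426 m, L = 0.207 m, θ = 95°: the bracketed kinematic factor |dx/dθ| = 0.04166 m.
ω = v/|dx/dθ| = 11.8/0.04166 = 283.24 rad/s.

283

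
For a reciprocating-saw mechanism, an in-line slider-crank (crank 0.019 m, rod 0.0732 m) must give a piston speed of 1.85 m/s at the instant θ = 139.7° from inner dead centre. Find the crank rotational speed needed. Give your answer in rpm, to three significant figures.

1800

For an in-line slider-crank, |v_piston| = rω|sinθ|·[1 + r cosθ/√(L² − r² sin²θ)].
With r = 0.019 m, L = 0.0732 m, θ = 139.7°: the bracketed kinematic factor |dx/dθ| = 0.0098212 m.
ω = v/|dx/dθ| = 1.85/0.0098212 = 188.37 rad/s.
N = 60ω/(2π) = 1798.8 rpm.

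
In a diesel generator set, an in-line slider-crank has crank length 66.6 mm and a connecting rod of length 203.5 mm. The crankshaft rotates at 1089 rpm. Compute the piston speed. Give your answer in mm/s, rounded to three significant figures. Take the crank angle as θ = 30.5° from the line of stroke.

ω = 2π·1089/60 = 114 rad/s
For an in-line slider-crank, x = r cosθ + √(L² − r² sin²θ), so v = −rω sinθ·[1 + r cosθ/√(L² − r² sin²θ)].
With r = 0.0666 m, L = 0.2035 m, θ = 30.5°: √(L² − r² sin²θ) = 0.20067 m.
v = −0.0666·114·0.50754·[1 + 0.0666·0.86163/0.20067] = -4.9571 m/s.
|v| = 4.9571 m/s = 4957.1 mm/s.

4960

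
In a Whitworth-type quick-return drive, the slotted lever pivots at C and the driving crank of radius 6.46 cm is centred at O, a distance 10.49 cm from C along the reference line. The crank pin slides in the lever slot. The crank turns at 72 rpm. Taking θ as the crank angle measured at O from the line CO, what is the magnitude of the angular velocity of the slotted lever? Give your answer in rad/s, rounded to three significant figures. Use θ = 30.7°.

2.81

ω = 7.54 rad/s (from 72 rpm).
Crank pin A relative to C: A = (d + r cosθ, r sinθ); lever angle φ = atan2(r sinθ, d + r cosθ).
Differentiating tanφ: φ̇ = rω(d cosθ + r)/(d² + r² + 2dr cosθ).
d² + r² + 2dr cosθ = |CA|² = 0.0268308 m²;  d cosθ + r = +0.1548 m.
|ω_lever| = |0.0646·7.54·+0.1548| / 0.0268308 = 2.8101 rad/s.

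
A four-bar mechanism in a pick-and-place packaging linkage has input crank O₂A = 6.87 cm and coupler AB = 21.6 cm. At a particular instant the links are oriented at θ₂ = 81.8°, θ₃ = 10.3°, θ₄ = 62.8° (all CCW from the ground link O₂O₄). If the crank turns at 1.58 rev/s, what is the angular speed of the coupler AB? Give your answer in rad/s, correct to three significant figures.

ω₂ = 9.927 rad/s (from 1.58 rev/s).
Differentiating the loop-closure r₂e^{iθ₂}+r₃e^{iθ₃}=r₁+r₄e^{iθ₄} gives r₂ω₂e^{iθ₂}+r₃ω₃e^{iθ₃}=r₄ω₄e^{iθ₄}.
Eliminating the other unknown: ω₃ = r₂ω₂ sin(θ₄−θ₂) / [r₃ sin(θ₃−θ₄)].
Numerator sine = -0.32557; denominator sine = -0.79335.
Result = 0.0687·9.927·(-0.32557) / (0.216·(-0.79335)) = +1.2957 rad/s; magnitude 1.2957 rad/s.

1.30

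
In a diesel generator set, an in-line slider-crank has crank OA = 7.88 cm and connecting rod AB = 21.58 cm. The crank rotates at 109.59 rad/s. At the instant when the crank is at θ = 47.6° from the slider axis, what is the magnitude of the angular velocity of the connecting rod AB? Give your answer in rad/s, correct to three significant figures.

28.0

ω = 109.6 rad/s
The rod makes angle φ with the slider axis where L sinφ = r sinθ; differentiating, L cosφ·φ̇ = r ω cosθ.
L cosφ = √(L² − r² sin²θ) = 0.20781 m.
|ω_rod| = r ω |cosθ| / √(L² − r² sin²θ) = 0.0788·109.6·0.67430/0.20781 = 28.022 rad/s.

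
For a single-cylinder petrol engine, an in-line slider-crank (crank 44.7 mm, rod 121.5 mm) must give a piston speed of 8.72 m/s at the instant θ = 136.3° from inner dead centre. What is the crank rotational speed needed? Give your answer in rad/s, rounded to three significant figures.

For an in-line slider-crank, |v_piston| = rω|sinθ|·[1 + r cosθ/√(L² − r² sin²θ)].
With r = 0.0447 m, L = 0.1215 m, θ = 136.3°: the bracketed kinematic factor |dx/dθ| = 0.022389 m.
ω = v/|dx/dθ| = 8.72/0.022389 = 389.47 rad/s.

389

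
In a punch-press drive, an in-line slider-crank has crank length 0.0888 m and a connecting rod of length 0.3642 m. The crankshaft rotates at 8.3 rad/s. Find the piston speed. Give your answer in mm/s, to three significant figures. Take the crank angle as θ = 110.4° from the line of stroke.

ω = 8.3 rad/s
For an in-line slider-crank, x = r cosθ + √(L² − r² sin²θ), so v = −rω sinθ·[1 + r cosθ/√(L² − r² sin²θ)].
With r = 0.0888 m, L = 0.3642 m, θ = 110.4°: √(L² − r² sin²θ) = 0.35456 m.
v = −0.0888·8.3·0.93728·[1 + 0.0888·-0.34857/0.35456] = -0.63051 m/s.
|v| = 0.63051 m/s = 630.51 mm/s.

631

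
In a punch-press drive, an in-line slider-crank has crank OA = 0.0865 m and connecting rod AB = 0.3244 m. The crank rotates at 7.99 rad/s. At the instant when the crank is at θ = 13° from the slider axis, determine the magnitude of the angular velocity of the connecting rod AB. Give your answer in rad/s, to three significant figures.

2.08

ω = 7.99 rad/s
The rod makes angle φ with the slider axis where L sinφ = r sinθ; differentiating, L cosφ·φ̇ = r ω cosθ.
L cosφ = √(L² − r² sin²θ) = 0.32382 m.
|ω_rod| = r ω |cosθ| / √(L² − r² sin²θ) = 0.0865·7.99·0.97437/0.32382 = 2.0796 rad/s.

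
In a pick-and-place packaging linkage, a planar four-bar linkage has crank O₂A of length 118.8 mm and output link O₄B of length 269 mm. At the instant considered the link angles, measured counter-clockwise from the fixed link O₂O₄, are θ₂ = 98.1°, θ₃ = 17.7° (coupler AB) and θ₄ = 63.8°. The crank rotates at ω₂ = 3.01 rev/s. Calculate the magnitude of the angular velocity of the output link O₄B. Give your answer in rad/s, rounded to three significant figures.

11.4

ω₂ = 18.91 rad/s (from 3.01 rev/s).
Differentiating the loop-closure r₂e^{iθ₂}+r₃e^{iθ₃}=r₁+r₄e^{iθ₄} gives r₂ω₂e^{iθ₂}+r₃ω₃e^{iθ₃}=r₄ω₄e^{iθ₄}.
Eliminating the other unknown: ω₄ = r₂ω₂ sin(θ₂−θ₃) / [r₄ sin(θ₄−θ₃)].
Numerator sine = +0.98600; denominator sine = +0.72055.
Result = 0.1188·18.91·(+0.98600) / (0.269·(+0.72055)) = +11.429 rad/s; magnitude 11.429 rad/s.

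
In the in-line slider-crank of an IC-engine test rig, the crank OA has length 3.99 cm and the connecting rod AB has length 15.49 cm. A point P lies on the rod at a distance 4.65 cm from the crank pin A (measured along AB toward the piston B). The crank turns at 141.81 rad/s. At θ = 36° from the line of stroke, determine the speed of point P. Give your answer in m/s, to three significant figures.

4.77

ω = 141.8 rad/s.  Crank-pin speed |V_A| = rω = 5.6582 m/s, perpendicular to OA.
Rod angle: sinφ = −(r/L) sinθ ⇒ φ = -8.708°; ω_rod = −rω cosθ/√(L²−r²sin²θ) = -29.897 rad/s.
V_P = V_A + ω_rod × AP, with AP = 0.0465 m along the rod.
Components: V_Px = −rω sinθ − a·ω_rod·sinφ = -3.5363 m/s;  V_Py = rω cosθ + a·ω_rod·cosφ = +3.2034 m/s.
|V_P| = √(V_Px² + V_Py²) = 4.7715 m/s.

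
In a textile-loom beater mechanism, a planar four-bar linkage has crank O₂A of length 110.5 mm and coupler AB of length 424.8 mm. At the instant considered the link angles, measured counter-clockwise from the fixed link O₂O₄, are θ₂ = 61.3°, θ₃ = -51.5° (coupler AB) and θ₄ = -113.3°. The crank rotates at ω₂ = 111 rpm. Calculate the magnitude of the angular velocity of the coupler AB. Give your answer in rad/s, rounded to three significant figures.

0.323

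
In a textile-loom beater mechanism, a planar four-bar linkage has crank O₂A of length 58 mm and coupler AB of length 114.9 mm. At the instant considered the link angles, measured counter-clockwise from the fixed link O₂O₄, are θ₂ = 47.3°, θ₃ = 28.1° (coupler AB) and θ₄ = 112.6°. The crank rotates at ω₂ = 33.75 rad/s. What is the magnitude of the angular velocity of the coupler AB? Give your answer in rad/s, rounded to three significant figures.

15.5

ω₂ = 33.75 rad/s
Differentiating the loop-closure r₂e^{iθ₂}+r₃e^{iθ₃}=r₁+r₄e^{iθ₄} gives r₂ω₂e^{iθ₂}+r₃ω₃e^{iθ₃}=r₄ω₄e^{iθ₄}.
Eliminating the other unknown: ω₃ = r₂ω₂ sin(θ₄−θ₂) / [r₃ sin(θ₃−θ₄)].
Numerator sine = +0.90851; denominator sine = -0.99540.
Result = 0.058·33.75·(+0.90851) / (0.1149·(-0.99540)) = -15.549 rad/s; magnitude 15.549 rad/s.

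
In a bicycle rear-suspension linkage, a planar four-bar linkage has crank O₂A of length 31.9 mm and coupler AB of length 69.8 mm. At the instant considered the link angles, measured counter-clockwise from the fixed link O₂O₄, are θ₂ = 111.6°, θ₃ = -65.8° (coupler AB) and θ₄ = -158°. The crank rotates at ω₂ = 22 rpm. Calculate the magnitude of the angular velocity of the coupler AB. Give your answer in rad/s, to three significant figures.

ω₂ = 2.304 rad/s (from 22 rpm).
Differentiating the loop-closure r₂e^{iθ₂}+r₃e^{iθ₃}=r₁+r₄e^{iθ₄} gives r₂ω₂e^{iθ₂}+r₃ω₃e^{iθ₃}=r₄ω₄e^{iθ₄}.
Eliminating the other unknown: ω₃ = r₂ω₂ sin(θ₄−θ₂) / [r₃ sin(θ₃−θ₄)].
Numerator sine = +0.99998; denominator sine = +0.99926.
Result = 0.0319·2.304·(+0.99998) / (0.0698·(+0.99926)) = +1.0536 rad/s; magnitude 1.0536 rad/s.

1.05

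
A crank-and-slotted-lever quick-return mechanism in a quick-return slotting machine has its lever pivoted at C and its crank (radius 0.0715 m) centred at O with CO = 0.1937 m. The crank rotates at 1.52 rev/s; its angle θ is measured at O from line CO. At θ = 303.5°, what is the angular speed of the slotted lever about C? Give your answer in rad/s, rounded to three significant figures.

2.10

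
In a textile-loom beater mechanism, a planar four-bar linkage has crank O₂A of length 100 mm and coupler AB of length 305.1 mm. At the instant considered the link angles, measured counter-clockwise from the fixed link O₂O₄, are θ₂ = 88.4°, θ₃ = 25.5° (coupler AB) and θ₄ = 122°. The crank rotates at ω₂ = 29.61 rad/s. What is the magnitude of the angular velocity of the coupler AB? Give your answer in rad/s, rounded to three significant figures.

ω₂ = 29.61 rad/s
Differentiating the loop-closure r₂e^{iθ₂}+r₃e^{iθ₃}=r₁+r₄e^{iθ₄} gives r₂ω₂e^{iθ₂}+r₃ω₃e^{iθ₃}=r₄ω₄e^{iθ₄}.
Eliminating the other unknown: ω₃ = r₂ω₂ sin(θ₄−θ₂) / [r₃ sin(θ₃−θ₄)].
Numerator sine = +0.55339; denominator sine = -0.99357.
Result = 0.1·29.61·(+0.55339) / (0.3051·(-0.99357)) = -5.4054 rad/s; magnitude 5.4054 rad/s.

5.41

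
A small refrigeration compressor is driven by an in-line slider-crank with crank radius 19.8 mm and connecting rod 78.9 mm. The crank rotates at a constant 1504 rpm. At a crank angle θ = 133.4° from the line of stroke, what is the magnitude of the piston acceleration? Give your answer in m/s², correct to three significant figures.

342

ω = 2π·1504/60 = 157.5 rad/s
x(θ) = r cosθ + √(L² − r² sin²θ); with ω constant, a = ω²·d²x/dθ².
d²x/dθ² = −r cosθ − r²(cos2θ)/√u − r⁴ sin²2θ/(4u^{3/2}),  u = L² − r² sin²θ = 0.00601825 m².
Substituting r = 0.0198 m, L = 0.0789 m, θ = 133.4°: d²x/dθ² = +0.013804 m.
a = ω²·d²x/dθ² = (157.5)²·(+0.013804) = +342.43 m/s²;  |a| = 342.43 m/s².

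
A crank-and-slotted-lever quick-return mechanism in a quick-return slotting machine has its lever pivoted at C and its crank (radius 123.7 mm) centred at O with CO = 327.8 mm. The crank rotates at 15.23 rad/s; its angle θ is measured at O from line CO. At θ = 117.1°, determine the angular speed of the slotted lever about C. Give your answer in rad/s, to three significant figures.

ω = 15.23 rad/s
Crank pin A relative to C: A = (d + r cosθ, r sinθ); lever angle φ = atan2(r sinθ, d + r cosθ).
Differentiating tanφ: φ̇ = rω(d cosθ + r)/(d² + r² + 2dr cosθ).
d² + r² + 2dr cosθ = |CA|² = 0.0858109 m²;  d cosθ + r = -0.025628 m.
|ω_lever| = |0.1237·15.23·-0.025628| / 0.0858109 = 0.56265 rad/s.

0.563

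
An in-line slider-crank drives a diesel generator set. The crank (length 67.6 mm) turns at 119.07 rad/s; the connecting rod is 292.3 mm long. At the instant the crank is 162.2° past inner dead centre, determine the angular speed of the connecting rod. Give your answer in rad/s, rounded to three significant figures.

26.3

ω = 119.1 rad/s
The rod makes angle φ with the slider axis where L sinφ = r sinθ; differentiating, L cosφ·φ̇ = r ω cosθ.
L cosφ = √(L² − r² sin²θ) = 0.29157 m.
|ω_rod| = r ω |cosθ| / √(L² − r² sin²θ) = 0.0676·119.1·0.95213/0.29157 = 26.285 rad/s.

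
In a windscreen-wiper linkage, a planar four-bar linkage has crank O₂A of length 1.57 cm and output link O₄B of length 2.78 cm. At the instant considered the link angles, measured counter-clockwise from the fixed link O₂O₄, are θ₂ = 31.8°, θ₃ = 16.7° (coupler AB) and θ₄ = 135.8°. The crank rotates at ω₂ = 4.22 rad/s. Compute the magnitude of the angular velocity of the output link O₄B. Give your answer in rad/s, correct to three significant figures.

ω₂ = 4.22 rad/s
Differentiating the loop-closure r₂e^{iθ₂}+r₃e^{iθ₃}=r₁+r₄e^{iθ₄} gives r₂ω₂e^{iθ₂}+r₃ω₃e^{iθ₃}=r₄ω₄e^{iθ₄}.
Eliminating the other unknown: ω₄ = r₂ω₂ sin(θ₂−θ₃) / [r₄ sin(θ₄−θ₃)].
Numerator sine = +0.26050; denominator sine = +0.87377.
Result = 0.0157·4.22·(+0.26050) / (0.0278·(+0.87377)) = +0.71053 rad/s; magnitude 0.71053 rad/s.

0.711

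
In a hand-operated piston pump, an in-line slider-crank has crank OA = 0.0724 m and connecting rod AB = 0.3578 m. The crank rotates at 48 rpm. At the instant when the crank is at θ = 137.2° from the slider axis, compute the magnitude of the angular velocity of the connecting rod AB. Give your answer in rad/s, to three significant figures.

0.753

ω = 5.027 rad/s (converted from 48 rpm).
The rod makes angle φ with the slider axis where L sinφ = r sinθ; differentiating, L cosφ·φ̇ = r ω cosθ.
L cosφ = √(L² − r² sin²θ) = 0.3544 m.
|ω_rod| = r ω |cosθ| / √(L² − r² sin²θ) = 0.0724·5.027·0.73373/0.3544 = 0.75344 rad/s.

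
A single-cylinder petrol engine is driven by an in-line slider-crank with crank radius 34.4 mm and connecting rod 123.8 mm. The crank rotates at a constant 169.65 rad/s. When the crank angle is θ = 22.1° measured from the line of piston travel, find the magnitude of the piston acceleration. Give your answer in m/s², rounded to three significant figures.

1120

ω = 169.7 rad/s
x(θ) = r cosθ + √(L² − r² sin²θ); with ω constant, a = ω²·d²x/dθ².
d²x/dθ² = −r cosθ − r²(cos2θ)/√u − r⁴ sin²2θ/(4u^{3/2}),  u = L² − r² sin²θ = 0.0151589 m².
Substituting r = 0.0344 m, L = 0.1238 m, θ = 22.1°: d²x/dθ² = -0.038854 m.
a = ω²·d²x/dθ² = (169.7)²·(-0.038854) = -1118.3 m/s²;  |a| = 1118.3 m/s².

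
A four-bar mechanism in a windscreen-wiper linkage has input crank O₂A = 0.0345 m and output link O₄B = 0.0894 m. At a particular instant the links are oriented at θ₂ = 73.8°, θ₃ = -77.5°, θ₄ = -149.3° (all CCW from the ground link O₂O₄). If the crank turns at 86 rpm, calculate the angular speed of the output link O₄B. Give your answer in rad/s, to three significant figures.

1.76

ω₂ = 9.006 rad/s (from 86 rpm).
Differentiating the loop-closure r₂e^{iθ₂}+r₃e^{iθ₃}=r₁+r₄e^{iθ₄} gives r₂ω₂e^{iθ₂}+r₃ω₃e^{iθ₃}=r₄ω₄e^{iθ₄}.
Eliminating the other unknown: ω₄ = r₂ω₂ sin(θ₂−θ₃) / [r₄ sin(θ₄−θ₃)].
Numerator sine = +0.48022; denominator sine = -0.94997.
Result = 0.0345·9.006·(+0.48022) / (0.0894·(-0.94997)) = -1.7569 rad/s; magnitude 1.7569 rad/s.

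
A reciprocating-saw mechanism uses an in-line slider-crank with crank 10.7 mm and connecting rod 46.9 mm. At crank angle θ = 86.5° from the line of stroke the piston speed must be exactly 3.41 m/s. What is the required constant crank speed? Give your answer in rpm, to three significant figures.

For an in-line slider-crank, |v_piston| = rω|sinθ|·[1 + r cosθ/√(L² − r² sin²θ)].
With r = 0.0107 m, L = 0.0469 m, θ = 86.5°: the bracketed kinematic factor |dx/dθ| = 0.010833 m.
ω = v/|dx/dθ| = 3.41/0.010833 = 314.78 rad/s.
N = 60ω/(2π) = 3006 rpm.

3010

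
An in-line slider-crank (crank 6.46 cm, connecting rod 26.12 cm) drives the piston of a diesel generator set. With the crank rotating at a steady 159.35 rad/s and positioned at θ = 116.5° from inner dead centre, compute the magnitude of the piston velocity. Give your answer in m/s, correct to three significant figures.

ω = 159.3 rad/s
For an in-line slider-crank, x = r cosθ + √(L² − r² sin²θ), so v = −rω sinθ·[1 + r cosθ/√(L² − r² sin²θ)].
With r = 0.0646 m, L = 0.2612 m, θ = 116.5°: √(L² − r² sin²θ) = 0.25472 m.
v = −0.0646·159.3·0.89493·[1 + 0.0646·-0.44620/0.25472] = -8.17 m/s.
|v| = 8.17 m/s.

8.17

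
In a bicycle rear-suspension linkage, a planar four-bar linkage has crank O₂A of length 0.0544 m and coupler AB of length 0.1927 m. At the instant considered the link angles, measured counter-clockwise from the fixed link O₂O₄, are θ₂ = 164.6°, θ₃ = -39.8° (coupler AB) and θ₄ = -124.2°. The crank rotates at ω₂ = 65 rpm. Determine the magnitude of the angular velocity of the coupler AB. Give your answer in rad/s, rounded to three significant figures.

1.83

ω₂ = 6.807 rad/s (from 65 rpm).
Differentiating the loop-closure r₂e^{iθ₂}+r₃e^{iθ₃}=r₁+r₄e^{iθ₄} gives r₂ω₂e^{iθ₂}+r₃ω₃e^{iθ₃}=r₄ω₄e^{iθ₄}.
Eliminating the other unknown: ω₃ = r₂ω₂ sin(θ₄−θ₂) / [r₃ sin(θ₃−θ₄)].
Numerator sine = +0.94665; denominator sine = +0.99523.
Result = 0.0544·6.807·(+0.94665) / (0.1927·(+0.99523)) = +1.8278 rad/s; magnitude 1.8278 rad/s.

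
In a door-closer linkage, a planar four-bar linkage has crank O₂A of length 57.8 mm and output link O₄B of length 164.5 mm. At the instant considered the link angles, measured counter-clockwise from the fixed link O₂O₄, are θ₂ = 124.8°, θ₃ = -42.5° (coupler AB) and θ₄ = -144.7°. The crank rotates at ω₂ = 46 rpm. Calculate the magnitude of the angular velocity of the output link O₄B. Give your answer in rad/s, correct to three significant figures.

ω₂ = 4.817 rad/s (from 46 rpm).
Differentiating the loop-closure r₂e^{iθ₂}+r₃e^{iθ₃}=r₁+r₄e^{iθ₄} gives r₂ω₂e^{iθ₂}+r₃ω₃e^{iθ₃}=r₄ω₄e^{iθ₄}.
Eliminating the other unknown: ω₄ = r₂ω₂ sin(θ₂−θ₃) / [r₄ sin(θ₄−θ₃)].
Numerator sine = +0.21985; denominator sine = -0.97742.
Result = 0.0578·4.817·(+0.21985) / (0.1645·(-0.97742)) = -0.3807 rad/s; magnitude 0.3807 rad/s.

0.381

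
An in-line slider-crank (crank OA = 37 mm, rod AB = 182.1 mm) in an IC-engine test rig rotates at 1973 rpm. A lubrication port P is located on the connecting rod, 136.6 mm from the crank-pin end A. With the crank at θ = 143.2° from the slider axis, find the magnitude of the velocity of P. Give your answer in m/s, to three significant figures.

4.30

ω = 206.6 rad/s.  Crank-pin speed |V_A| = rω = 7.6446 m/s, perpendicular to OA.
Rod angle: sinφ = −(r/L) sinθ ⇒ φ = -6.991°; ω_rod = −rω cosθ/√(L²−r²sin²θ) = +33.867 rad/s.
V_P = V_A + ω_rod × AP, with AP = 0.1366 m along the rod.
Components: V_Px = −rω sinθ − a·ω_rod·sinφ = -4.0163 m/s;  V_Py = rω cosθ + a·ω_rod·cosφ = -1.5295 m/s.
|V_P| = √(V_Px² + V_Py²) = 4.2976 m/s.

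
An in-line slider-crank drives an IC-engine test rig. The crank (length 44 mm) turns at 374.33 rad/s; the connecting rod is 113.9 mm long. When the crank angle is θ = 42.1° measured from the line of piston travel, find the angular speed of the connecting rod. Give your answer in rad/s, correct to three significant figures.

ω = 374.3 rad/s
The rod makes angle φ with the slider axis where L sinφ = r sinθ; differentiating, L cosφ·φ̇ = r ω cosθ.
L cosφ = √(L² − r² sin²θ) = 0.11001 m.
|ω_rod| = r ω |cosθ| / √(L² − r² sin²θ) = 0.044·374.3·0.74198/0.11001 = 111.08 rad/s.

111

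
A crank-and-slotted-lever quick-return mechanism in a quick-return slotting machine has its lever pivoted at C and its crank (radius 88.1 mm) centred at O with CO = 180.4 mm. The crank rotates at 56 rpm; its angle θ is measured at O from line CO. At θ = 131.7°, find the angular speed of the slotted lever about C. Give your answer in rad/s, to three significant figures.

0.860

ω = 5.864 rad/s (from 56 rpm).
Crank pin A relative to C: A = (d + r cosθ, r sinθ); lever angle φ = atan2(r sinθ, d + r cosθ).
Differentiating tanφ: φ̇ = rω(d cosθ + r)/(d² + r² + 2dr cosθ).
d² + r² + 2dr cosθ = |CA|² = 0.0191604 m²;  d cosθ + r = -0.031908 m.
|ω_lever| = |0.0881·5.864·-0.031908| / 0.0191604 = 0.86036 rad/s.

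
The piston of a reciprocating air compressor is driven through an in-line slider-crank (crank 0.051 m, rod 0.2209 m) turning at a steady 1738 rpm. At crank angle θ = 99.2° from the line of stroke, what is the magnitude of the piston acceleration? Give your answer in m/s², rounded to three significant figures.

ω = 2π·1738/60 = 182 rad/s
x(θ) = r cosθ + √(L² − r² sin²θ); with ω constant, a = ω²·d²x/dθ².
d²x/dθ² = −r cosθ − r²(cos2θ)/√u − r⁴ sin²2θ/(4u^{3/2}),  u = L² − r² sin²θ = 0.0462623 m².
Substituting r = 0.051 m, L = 0.2209 m, θ = 99.2°: d²x/dθ² = +0.019612 m.
a = ω²·d²x/dθ² = (182)²·(+0.019612) = +649.63 m/s²;  |a| = 649.63 m/s².

650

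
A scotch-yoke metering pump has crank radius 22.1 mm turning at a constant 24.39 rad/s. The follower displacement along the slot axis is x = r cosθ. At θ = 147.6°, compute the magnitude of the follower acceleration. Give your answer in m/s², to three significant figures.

11.1

ω = 24.39 rad/s
x = r cosθ ⇒ ẍ = −rω² cosθ (ω constant).
|a| = rω²|cosθ| = 0.0221·(24.39)²·|cos 147.6°| = 11.1 m/s².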